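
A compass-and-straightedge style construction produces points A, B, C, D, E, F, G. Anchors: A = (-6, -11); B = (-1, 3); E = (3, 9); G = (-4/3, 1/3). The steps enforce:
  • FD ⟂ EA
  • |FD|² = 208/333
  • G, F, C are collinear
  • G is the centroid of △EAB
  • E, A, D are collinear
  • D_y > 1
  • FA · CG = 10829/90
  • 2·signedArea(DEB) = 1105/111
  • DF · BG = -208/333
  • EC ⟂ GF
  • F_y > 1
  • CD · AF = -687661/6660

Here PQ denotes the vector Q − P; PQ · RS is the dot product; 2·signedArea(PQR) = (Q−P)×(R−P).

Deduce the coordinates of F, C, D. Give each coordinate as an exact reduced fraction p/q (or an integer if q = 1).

1. D_x = -33/74  [E, A, D are collinear ∩ 2·signedArea(DEB) = 1105/111]
2. D_y = 149/111  [E, A, D are collinear ∩ 2·signedArea(DEB) = 1105/111]
   → D = (-33/74, 149/111)
3. F_x = -7/6  [FD ⟂ EA ∩ DF · BG = -208/333]
4. F_y = 5/3  [FD ⟂ EA ∩ DF · BG = -208/333]
   → F = (-7/6, 5/3)
5. C_x = -1/5  [FA · CG = 10829/90 ∩ G, F, C are collinear]
6. C_y = 47/5  [FA · CG = 10829/90 ∩ G, F, C are collinear]
   → C = (-1/5, 47/5)

C = (-1/5, 47/5)
D = (-33/74, 149/111)
F = (-7/6, 5/3)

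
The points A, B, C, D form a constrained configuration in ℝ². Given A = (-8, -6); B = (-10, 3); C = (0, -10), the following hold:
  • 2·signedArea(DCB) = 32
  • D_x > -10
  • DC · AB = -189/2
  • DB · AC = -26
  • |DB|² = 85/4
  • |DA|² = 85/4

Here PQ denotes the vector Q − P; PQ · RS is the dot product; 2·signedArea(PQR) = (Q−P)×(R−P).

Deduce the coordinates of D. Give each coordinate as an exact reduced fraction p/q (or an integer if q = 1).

D = (-9, -3/2)

1. D_x = -9  [DC · AB = -189/2 ∩ 2·signedArea(DCB) = 32]
2. D_y = -3/2  [DC · AB = -189/2 ∩ 2·signedArea(DCB) = 32]
   → D = (-9, -3/2)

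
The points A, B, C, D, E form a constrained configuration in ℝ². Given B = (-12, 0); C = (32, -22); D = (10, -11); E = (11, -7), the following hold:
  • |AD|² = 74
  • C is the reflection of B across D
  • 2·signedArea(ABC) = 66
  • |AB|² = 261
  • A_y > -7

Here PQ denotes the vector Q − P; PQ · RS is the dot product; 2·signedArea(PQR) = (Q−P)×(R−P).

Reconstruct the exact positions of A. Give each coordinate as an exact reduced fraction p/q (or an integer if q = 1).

A = (3, -6)

1. A_x = 3  [line 22·x + 44·y + 198 = 0 ∩ |AD|² = 74]
2. A_y = -6  [line 22·x + 44·y + 198 = 0 ∩ |AD|² = 74]
   → A = (3, -6)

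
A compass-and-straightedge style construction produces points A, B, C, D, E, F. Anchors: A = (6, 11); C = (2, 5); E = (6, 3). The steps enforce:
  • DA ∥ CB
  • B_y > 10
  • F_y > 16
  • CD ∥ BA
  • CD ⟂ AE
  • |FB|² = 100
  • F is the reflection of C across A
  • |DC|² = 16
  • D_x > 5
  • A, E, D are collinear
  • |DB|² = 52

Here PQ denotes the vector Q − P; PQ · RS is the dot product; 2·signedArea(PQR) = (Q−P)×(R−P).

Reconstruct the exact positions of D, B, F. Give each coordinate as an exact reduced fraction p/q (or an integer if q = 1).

B = (2, 11)
D = (6, 5)
F = (10, 17)

1. D_x = 6  [A, E, D are collinear ∩ CD ⟂ AE]
2. D_y = 5  [A, E, D are collinear ∩ CD ⟂ AE]
   → D = (6, 5)
3. B_x = 2  [CD ∥ BA ∩ DA ∥ CB]
4. B_y = 11  [CD ∥ BA ∩ DA ∥ CB]
   → B = (2, 11)
5. F_x = 10  [F is the reflection of C across A]
6. F_y = 17  [F is the reflection of C across A]
   → F = (10, 17)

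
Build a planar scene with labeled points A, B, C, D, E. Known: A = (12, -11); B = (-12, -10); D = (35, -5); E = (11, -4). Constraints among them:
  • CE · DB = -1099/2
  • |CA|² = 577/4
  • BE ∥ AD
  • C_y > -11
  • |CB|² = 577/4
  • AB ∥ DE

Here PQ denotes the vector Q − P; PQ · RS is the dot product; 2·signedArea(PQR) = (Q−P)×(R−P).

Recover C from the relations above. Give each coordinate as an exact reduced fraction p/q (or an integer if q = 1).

C = (0, -21/2)

1. C_x = 0  [line 47·x + 5·y + 105/2 = 0 ∩ |CA|² = 577/4]
2. C_y = -21/2  [line 47·x + 5·y + 105/2 = 0 ∩ |CA|² = 577/4]
   → C = (0, -21/2)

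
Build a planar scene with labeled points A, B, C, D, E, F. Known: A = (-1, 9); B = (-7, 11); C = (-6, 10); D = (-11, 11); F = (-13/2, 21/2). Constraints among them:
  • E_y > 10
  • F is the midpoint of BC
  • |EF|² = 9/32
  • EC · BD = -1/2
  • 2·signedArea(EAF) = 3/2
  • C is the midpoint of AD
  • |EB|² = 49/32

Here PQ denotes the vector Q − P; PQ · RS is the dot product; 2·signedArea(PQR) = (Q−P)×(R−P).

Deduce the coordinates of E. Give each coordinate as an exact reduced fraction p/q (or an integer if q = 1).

1. E_x = -49/8  [2·signedArea(EAF) = 3/2 ∩ EC · BD = -1/2]
2. E_y = 81/8  [2·signedArea(EAF) = 3/2 ∩ EC · BD = -1/2]
   → E = (-49/8, 81/8)

E = (-49/8, 81/8)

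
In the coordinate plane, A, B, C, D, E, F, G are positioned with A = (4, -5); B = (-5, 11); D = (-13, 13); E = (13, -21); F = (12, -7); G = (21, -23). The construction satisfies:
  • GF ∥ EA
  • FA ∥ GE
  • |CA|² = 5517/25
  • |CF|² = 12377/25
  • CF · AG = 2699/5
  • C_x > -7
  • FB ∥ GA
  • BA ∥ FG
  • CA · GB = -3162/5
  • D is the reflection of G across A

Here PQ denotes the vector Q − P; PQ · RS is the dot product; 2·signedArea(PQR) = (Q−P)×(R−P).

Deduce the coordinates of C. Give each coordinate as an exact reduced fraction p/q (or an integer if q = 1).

C = (-31/5, 29/5)

1. C_x = -31/5  [CA · GB = -3162/5 ∩ CF · AG = 2699/5]
2. C_y = 29/5  [CA · GB = -3162/5 ∩ CF · AG = 2699/5]
   → C = (-31/5, 29/5)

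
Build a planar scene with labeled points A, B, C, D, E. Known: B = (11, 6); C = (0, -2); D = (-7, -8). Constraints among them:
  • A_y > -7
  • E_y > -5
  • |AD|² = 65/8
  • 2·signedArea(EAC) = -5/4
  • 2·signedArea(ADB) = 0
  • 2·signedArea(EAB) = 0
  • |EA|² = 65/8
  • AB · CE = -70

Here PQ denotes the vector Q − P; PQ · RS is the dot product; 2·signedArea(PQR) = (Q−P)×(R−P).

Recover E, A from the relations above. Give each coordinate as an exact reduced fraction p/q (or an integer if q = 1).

A = (-19/4, -25/4)
E = (-5/2, -9/2)

1. A_x = -19/4  [line -14·x + 18·y + 46 = 0 ∩ |AD|² = 65/8]
2. A_y = -25/4  [line -14·x + 18·y + 46 = 0 ∩ |AD|² = 65/8]
   → A = (-19/4, -25/4)
3. E_x = -5/2  [2·signedArea(EAB) = 0 ∩ AB · CE = -70]
4. E_y = -9/2  [2·signedArea(EAB) = 0 ∩ AB · CE = -70]
   → E = (-5/2, -9/2)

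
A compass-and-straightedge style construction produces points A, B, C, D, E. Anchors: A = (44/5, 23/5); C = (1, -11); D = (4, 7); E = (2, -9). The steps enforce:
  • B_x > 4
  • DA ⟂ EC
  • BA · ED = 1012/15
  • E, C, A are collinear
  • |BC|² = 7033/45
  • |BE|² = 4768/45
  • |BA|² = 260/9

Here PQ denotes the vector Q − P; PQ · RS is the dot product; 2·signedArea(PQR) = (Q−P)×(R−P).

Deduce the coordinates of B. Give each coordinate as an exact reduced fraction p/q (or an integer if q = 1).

B = (74/15, 13/15)

1. B_x = 74/15  [line -2·x + -16·y + 356/15 = 0 ∩ |BE|² = 4768/45]
2. B_y = 13/15  [line -2·x + -16·y + 356/15 = 0 ∩ |BE|² = 4768/45]
   → B = (74/15, 13/15)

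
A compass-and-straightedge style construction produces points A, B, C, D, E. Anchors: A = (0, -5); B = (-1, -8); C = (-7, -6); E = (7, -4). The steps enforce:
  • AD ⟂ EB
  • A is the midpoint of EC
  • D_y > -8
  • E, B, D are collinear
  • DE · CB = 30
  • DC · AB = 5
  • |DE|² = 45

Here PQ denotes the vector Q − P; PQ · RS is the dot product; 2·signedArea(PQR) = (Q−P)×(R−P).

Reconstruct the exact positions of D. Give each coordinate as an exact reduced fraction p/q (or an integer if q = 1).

1. D_x = 1  [E, B, D are collinear ∩ AD ⟂ EB]
2. D_y = -7  [E, B, D are collinear ∩ AD ⟂ EB]
   → D = (1, -7)

D = (1, -7)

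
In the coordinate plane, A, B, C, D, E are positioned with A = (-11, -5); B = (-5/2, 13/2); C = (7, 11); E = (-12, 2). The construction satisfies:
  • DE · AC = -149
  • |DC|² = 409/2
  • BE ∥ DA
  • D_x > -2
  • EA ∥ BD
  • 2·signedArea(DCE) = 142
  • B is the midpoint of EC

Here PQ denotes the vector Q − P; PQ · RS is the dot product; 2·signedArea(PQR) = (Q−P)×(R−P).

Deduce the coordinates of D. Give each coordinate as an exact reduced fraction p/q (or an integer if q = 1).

1. D_x = -3/2  [BE ∥ DA ∩ EA ∥ BD]
2. D_y = -1/2  [BE ∥ DA ∩ EA ∥ BD]
   → D = (-3/2, -1/2)

D = (-3/2, -1/2)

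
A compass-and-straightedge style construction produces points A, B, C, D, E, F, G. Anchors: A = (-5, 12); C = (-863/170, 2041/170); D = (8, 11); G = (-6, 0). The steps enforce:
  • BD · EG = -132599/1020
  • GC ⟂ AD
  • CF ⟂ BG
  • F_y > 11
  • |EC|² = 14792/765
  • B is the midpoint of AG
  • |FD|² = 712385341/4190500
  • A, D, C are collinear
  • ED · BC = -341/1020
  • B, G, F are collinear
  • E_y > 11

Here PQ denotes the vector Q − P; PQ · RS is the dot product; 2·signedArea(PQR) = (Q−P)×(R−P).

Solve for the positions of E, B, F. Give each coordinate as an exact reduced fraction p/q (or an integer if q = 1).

B = (-11/2, 6)
E = (-353/510, 5951/510)
F = (-123251/24650, 147894/12325)

1. B_x = -11/2  [B is the midpoint of AG]
2. B_y = 6  [B is the midpoint of AG]
   → B = (-11/2, 6)
3. F_x = -123251/24650  [B, G, F are collinear ∩ CF ⟂ BG]
4. F_y = 147894/12325  [B, G, F are collinear ∩ CF ⟂ BG]
   → F = (-123251/24650, 147894/12325)
5. E_x = -353/510  [ED · BC = -341/1020 ∩ BD · EG = -132599/1020]
6. E_y = 5951/510  [ED · BC = -341/1020 ∩ BD · EG = -132599/1020]
   → E = (-353/510, 5951/510)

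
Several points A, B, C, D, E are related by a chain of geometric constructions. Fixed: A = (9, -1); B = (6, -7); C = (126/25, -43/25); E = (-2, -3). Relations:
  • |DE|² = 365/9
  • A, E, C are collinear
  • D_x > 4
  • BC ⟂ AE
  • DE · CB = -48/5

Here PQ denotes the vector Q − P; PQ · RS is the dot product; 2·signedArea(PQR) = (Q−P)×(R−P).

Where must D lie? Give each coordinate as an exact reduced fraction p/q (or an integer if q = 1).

1. D_x = 13/3  [line -24/25·x + 132/25·y + 588/25 = 0 ∩ |DE|² = 365/9]
2. D_y = -11/3  [line -24/25·x + 132/25·y + 588/25 = 0 ∩ |DE|² = 365/9]
   → D = (13/3, -11/3)

D = (13/3, -11/3)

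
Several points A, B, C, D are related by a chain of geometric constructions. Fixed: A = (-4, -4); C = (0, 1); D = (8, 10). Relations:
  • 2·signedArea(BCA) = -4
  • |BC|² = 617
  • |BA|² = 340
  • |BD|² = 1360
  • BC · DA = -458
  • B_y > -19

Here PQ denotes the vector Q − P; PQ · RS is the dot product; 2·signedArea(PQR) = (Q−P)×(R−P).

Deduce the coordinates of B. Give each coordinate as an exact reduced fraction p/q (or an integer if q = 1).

B = (-16, -18)

1. B_x = -16  [BC · DA = -458 ∩ 2·signedArea(BCA) = -4]
2. B_y = -18  [BC · DA = -458 ∩ 2·signedArea(BCA) = -4]
   → B = (-16, -18)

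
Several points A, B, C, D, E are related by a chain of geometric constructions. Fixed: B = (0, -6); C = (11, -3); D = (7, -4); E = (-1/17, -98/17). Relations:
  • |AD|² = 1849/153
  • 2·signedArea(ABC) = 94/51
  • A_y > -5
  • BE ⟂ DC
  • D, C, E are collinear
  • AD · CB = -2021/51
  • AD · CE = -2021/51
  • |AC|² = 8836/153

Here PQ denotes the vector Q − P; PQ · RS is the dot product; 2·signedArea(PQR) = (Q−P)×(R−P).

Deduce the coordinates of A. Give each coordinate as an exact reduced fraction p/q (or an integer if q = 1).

1. A_x = 185/51  [AD · CB = -2021/51 ∩ 2·signedArea(ABC) = 94/51]
2. A_y = -247/51  [AD · CB = -2021/51 ∩ 2·signedArea(ABC) = 94/51]
   → A = (185/51, -247/51)

A = (185/51, -247/51)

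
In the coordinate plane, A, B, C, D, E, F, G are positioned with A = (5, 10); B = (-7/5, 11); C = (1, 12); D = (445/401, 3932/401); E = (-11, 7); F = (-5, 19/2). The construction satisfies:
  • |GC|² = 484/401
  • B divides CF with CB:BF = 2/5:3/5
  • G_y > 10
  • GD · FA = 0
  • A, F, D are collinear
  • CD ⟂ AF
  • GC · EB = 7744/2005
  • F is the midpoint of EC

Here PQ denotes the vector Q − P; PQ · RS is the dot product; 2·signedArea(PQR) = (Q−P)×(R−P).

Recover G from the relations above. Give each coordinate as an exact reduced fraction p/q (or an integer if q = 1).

1. G_x = 423/401  [GD · FA = 0 ∩ GC · EB = 7744/2005]
2. G_y = 4372/401  [GD · FA = 0 ∩ GC · EB = 7744/2005]
   → G = (423/401, 4372/401)

G = (423/401, 4372/401)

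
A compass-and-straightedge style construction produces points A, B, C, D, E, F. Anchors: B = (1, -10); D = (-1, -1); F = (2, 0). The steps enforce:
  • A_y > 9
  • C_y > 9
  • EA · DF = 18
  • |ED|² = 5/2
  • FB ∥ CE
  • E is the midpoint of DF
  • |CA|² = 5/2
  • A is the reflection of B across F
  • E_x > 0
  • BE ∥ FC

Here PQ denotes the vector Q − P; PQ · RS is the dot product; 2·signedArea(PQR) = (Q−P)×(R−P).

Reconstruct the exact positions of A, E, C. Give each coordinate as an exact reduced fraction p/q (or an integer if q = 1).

A = (3, 10)
C = (3/2, 19/2)
E = (1/2, -1/2)

1. A_x = 3  [A is the reflection of B across F]
2. A_y = 10  [A is the reflection of B across F]
   → A = (3, 10)
3. E_x = 1/2  [E is the midpoint of DF]
4. E_y = -1/2  [E is the midpoint of DF]
   → E = (1/2, -1/2)
5. C_x = 3/2  [FB ∥ CE ∩ BE ∥ FC]
6. C_y = 19/2  [FB ∥ CE ∩ BE ∥ FC]
   → C = (3/2, 19/2)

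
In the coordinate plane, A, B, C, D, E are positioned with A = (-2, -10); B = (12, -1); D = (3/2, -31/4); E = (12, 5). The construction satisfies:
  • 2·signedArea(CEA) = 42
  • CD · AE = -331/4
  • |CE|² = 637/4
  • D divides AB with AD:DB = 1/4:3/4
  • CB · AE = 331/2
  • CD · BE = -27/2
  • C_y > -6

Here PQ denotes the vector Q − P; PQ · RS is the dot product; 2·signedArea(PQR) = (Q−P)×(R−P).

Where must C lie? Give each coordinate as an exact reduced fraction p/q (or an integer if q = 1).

1. C_x = 5  [CD · BE = -27/2 ∩ CB · AE = 331/2]
2. C_y = -11/2  [CD · BE = -27/2 ∩ CB · AE = 331/2]
   → C = (5, -11/2)

C = (5, -11/2)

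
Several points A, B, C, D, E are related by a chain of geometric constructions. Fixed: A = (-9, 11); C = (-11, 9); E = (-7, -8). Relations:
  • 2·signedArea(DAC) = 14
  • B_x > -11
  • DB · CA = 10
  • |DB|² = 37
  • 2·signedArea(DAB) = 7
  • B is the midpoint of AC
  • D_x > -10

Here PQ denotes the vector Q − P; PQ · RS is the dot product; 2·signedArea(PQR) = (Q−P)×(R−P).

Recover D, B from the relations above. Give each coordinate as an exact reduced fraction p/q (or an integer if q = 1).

1. B_x = -10  [B is the midpoint of AC]
2. B_y = 10  [B is the midpoint of AC]
   → B = (-10, 10)
3. D_x = -9  [2·signedArea(DAB) = 7 ∩ DB · CA = 10]
4. D_y = 4  [2·signedArea(DAB) = 7 ∩ DB · CA = 10]
   → D = (-9, 4)

B = (-10, 10)
D = (-9, 4)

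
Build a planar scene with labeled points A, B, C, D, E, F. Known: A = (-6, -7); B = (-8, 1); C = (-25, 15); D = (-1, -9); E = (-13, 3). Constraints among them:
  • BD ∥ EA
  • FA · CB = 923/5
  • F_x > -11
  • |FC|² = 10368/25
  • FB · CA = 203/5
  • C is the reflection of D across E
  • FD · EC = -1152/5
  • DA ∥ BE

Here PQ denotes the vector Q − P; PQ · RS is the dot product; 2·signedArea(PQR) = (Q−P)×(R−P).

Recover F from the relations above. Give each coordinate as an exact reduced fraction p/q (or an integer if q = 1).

F = (-53/5, 3/5)

1. F_x = -53/5  [FB · CA = 203/5 ∩ FA · CB = 923/5]
2. F_y = 3/5  [FB · CA = 203/5 ∩ FA · CB = 923/5]
   → F = (-53/5, 3/5)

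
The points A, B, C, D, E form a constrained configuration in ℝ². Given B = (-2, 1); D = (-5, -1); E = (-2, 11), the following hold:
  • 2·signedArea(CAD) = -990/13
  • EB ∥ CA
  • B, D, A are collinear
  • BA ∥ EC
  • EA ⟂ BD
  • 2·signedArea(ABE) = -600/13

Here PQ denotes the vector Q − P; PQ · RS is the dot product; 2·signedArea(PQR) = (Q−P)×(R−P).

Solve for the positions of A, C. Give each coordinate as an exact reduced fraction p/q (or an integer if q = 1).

1. A_x = 34/13  [B, D, A are collinear ∩ EA ⟂ BD]
2. A_y = 53/13  [B, D, A are collinear ∩ EA ⟂ BD]
   → A = (34/13, 53/13)
3. C_x = 34/13  [EB ∥ CA ∩ BA ∥ EC]
4. C_y = 183/13  [EB ∥ CA ∩ BA ∥ EC]
   → C = (34/13, 183/13)

A = (34/13, 53/13)
C = (34/13, 183/13)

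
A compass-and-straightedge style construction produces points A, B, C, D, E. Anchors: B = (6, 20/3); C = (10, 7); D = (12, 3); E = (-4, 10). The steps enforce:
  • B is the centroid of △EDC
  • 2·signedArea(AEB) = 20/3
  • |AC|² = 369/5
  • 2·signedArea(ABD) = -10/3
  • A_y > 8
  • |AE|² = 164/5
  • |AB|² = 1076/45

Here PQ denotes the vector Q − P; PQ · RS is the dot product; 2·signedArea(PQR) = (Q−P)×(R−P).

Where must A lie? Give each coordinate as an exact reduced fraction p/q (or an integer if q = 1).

A = (8/5, 44/5)

1. A_x = 8/5  [2·signedArea(AEB) = 20/3 ∩ 2·signedArea(ABD) = -10/3]
2. A_y = 44/5  [2·signedArea(AEB) = 20/3 ∩ 2·signedArea(ABD) = -10/3]
   → A = (8/5, 44/5)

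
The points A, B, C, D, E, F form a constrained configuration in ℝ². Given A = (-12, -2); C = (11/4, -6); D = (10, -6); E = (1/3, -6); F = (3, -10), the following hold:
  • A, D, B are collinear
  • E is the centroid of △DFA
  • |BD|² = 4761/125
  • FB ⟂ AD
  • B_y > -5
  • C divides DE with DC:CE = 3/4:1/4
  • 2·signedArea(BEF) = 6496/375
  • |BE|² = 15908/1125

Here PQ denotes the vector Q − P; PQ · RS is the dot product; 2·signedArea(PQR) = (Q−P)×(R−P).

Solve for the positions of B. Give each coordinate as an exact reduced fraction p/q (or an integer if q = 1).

1. B_x = 491/125  [A, D, B are collinear ∩ FB ⟂ AD]
2. B_y = -612/125  [A, D, B are collinear ∩ FB ⟂ AD]
   → B = (491/125, -612/125)

B = (491/125, -612/125)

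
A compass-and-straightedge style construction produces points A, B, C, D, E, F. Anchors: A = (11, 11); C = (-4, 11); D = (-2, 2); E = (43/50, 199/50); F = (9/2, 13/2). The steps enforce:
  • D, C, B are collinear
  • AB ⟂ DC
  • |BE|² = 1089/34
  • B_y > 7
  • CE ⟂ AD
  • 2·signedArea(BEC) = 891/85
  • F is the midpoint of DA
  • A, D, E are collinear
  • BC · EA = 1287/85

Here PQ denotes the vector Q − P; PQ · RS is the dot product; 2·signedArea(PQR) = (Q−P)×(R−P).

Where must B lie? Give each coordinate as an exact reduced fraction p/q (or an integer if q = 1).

B = (-56/17, 133/17)

1. B_x = -56/17  [D, C, B are collinear ∩ AB ⟂ DC]
2. B_y = 133/17  [D, C, B are collinear ∩ AB ⟂ DC]
   → B = (-56/17, 133/17)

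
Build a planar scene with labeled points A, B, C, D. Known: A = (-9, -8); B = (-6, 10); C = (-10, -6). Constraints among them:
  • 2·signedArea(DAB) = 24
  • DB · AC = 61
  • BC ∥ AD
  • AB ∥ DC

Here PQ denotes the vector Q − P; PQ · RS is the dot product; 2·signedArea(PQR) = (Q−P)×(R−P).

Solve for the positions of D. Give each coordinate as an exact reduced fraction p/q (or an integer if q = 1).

1. D_x = -13  [AB ∥ DC ∩ BC ∥ AD]
2. D_y = -24  [AB ∥ DC ∩ BC ∥ AD]
   → D = (-13, -24)

D = (-13, -24)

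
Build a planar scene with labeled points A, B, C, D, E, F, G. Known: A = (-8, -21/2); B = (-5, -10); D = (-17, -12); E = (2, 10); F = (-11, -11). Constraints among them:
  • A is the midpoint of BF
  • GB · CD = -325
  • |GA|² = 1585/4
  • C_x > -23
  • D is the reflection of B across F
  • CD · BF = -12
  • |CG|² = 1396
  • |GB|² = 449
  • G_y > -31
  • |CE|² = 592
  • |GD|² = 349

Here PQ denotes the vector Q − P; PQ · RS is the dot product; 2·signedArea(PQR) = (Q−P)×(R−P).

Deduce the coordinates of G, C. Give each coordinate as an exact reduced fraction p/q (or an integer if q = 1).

C = (-22, 6)
G = (-12, -30)

1. C_x = -22  [line 6·x + 1·y + 126 = 0 ∩ |CE|² = 592]
2. C_y = 6  [line 6·x + 1·y + 126 = 0 ∩ |CE|² = 592]
   → C = (-22, 6)
3. G_x = -12  [line -5·x + 18·y + 480 = 0 ∩ |GD|² = 349]
4. G_y = -30  [line -5·x + 18·y + 480 = 0 ∩ |GD|² = 349]
   → G = (-12, -30)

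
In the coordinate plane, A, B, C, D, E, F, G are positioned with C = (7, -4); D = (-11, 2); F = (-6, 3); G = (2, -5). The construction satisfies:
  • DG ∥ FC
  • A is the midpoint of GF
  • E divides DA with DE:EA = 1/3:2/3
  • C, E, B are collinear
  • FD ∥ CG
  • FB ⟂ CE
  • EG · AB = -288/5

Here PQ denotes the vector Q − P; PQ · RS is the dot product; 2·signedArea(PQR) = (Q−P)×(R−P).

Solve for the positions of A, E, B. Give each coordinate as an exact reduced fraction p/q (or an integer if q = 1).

1. A_x = -2  [A is the midpoint of GF]
2. A_y = -1  [A is the midpoint of GF]
   → A = (-2, -1)
3. E_x = -8  [E divides DA with DE:EA = 1/3:2/3]
4. E_y = 1  [E divides DA with DE:EA = 1/3:2/3]
   → E = (-8, 1)
5. B_x = -34/5  [C, E, B are collinear ∩ FB ⟂ CE]
6. B_y = 3/5  [C, E, B are collinear ∩ FB ⟂ CE]
   → B = (-34/5, 3/5)

A = (-2, -1)
B = (-34/5, 3/5)
E = (-8, 1)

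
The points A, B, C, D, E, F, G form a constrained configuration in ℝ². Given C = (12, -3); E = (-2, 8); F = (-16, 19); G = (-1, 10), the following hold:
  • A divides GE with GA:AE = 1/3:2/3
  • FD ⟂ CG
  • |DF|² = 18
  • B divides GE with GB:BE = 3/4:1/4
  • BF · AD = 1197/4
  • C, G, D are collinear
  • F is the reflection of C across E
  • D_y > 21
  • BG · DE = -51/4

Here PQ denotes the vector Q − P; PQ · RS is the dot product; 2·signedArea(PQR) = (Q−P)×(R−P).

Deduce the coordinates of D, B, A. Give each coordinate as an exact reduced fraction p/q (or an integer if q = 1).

A = (-4/3, 28/3)
B = (-7/4, 17/2)
D = (-13, 22)

1. D_x = -13  [C, G, D are collinear ∩ FD ⟂ CG]
2. D_y = 22  [C, G, D are collinear ∩ FD ⟂ CG]
   → D = (-13, 22)
3. B_x = -7/4  [B divides GE with GB:BE = 3/4:1/4]
4. B_y = 17/2  [B divides GE with GB:BE = 3/4:1/4]
   → B = (-7/4, 17/2)
5. A_x = -4/3  [A divides GE with GA:AE = 1/3:2/3]
6. A_y = 28/3  [A divides GE with GA:AE = 1/3:2/3]
   → A = (-4/3, 28/3)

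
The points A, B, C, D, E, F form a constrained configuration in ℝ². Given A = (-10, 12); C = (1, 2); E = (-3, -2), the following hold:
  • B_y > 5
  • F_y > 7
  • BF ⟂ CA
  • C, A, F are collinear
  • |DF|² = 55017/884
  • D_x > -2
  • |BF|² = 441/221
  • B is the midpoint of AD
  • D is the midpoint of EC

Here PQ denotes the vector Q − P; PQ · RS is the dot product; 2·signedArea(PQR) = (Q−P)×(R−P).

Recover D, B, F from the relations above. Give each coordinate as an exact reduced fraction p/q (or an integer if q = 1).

B = (-11/2, 6)
D = (-1, 0)
F = (-2011/442, 1557/221)

1. D_x = -1  [D is the midpoint of EC]
2. D_y = 0  [D is the midpoint of EC]
   → D = (-1, 0)
3. B_x = -11/2  [B is the midpoint of AD]
4. B_y = 6  [B is the midpoint of AD]
   → B = (-11/2, 6)
5. F_x = -2011/442  [C, A, F are collinear ∩ BF ⟂ CA]
6. F_y = 1557/221  [C, A, F are collinear ∩ BF ⟂ CA]
   → F = (-2011/442, 1557/221)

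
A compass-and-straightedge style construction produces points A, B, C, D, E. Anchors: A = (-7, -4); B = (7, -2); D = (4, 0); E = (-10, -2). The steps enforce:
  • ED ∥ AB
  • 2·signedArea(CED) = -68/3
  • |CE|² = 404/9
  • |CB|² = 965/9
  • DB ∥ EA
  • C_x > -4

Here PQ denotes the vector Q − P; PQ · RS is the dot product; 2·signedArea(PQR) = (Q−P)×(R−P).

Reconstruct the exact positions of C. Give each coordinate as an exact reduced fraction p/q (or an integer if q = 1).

1. C_x = -10/3  [line -2·x + 14·y + 92/3 = 0 ∩ |CE|² = 404/9]
2. C_y = -8/3  [line -2·x + 14·y + 92/3 = 0 ∩ |CE|² = 404/9]
   → C = (-10/3, -8/3)

C = (-10/3, -8/3)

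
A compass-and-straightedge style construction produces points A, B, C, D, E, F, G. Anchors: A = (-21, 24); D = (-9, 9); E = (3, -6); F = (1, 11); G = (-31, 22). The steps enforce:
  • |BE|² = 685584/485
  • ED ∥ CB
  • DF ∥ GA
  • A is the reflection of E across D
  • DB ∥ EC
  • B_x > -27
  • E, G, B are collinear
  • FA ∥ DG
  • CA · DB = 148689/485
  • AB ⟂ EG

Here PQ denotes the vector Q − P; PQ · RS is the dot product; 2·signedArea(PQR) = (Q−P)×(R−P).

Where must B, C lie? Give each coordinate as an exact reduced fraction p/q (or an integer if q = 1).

1. B_x = -12621/485  [E, G, B are collinear ∩ AB ⟂ EG]
2. B_y = 8682/485  [E, G, B are collinear ∩ AB ⟂ EG]
   → B = (-12621/485, 8682/485)
3. C_x = -6801/485  [ED ∥ CB ∩ DB ∥ EC]
4. C_y = 1407/485  [ED ∥ CB ∩ DB ∥ EC]
   → C = (-6801/485, 1407/485)

B = (-12621/485, 8682/485)
C = (-6801/485, 1407/485)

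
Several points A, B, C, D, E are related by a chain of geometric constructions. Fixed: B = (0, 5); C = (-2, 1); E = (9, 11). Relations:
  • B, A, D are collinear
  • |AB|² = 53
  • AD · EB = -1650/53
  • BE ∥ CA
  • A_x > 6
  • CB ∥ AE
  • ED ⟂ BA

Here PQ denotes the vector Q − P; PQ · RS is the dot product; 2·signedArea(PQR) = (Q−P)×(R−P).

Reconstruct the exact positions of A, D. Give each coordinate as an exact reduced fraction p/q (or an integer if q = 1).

A = (7, 7)
D = (525/53, 415/53)

1. A_x = 7  [CB ∥ AE ∩ BE ∥ CA]
2. A_y = 7  [CB ∥ AE ∩ BE ∥ CA]
   → A = (7, 7)
3. D_x = 525/53  [B, A, D are collinear ∩ ED ⟂ BA]
4. D_y = 415/53  [B, A, D are collinear ∩ ED ⟂ BA]
   → D = (525/53, 415/53)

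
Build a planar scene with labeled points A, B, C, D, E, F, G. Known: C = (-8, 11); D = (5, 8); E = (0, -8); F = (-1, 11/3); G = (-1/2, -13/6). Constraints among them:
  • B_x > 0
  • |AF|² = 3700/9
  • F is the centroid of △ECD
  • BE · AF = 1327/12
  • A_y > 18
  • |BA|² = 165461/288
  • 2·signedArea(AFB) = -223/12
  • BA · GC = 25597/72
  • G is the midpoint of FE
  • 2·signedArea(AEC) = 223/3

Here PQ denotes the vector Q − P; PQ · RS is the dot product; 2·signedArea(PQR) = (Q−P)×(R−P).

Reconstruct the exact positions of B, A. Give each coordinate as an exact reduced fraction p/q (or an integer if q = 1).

1. A_x = -15  [line -19·x + -8·y + -415/3 = 0 ∩ |AF|² = 3700/9]
2. A_y = 55/3  [line -19·x + -8·y + -415/3 = 0 ∩ |AF|² = 3700/9]
   → A = (-15, 55/3)
3. B_x = 7/8  [BA · GC = 25597/72 ∩ 2·signedArea(AFB) = -223/12]
4. B_y = 3/8  [BA · GC = 25597/72 ∩ 2·signedArea(AFB) = -223/12]
   → B = (7/8, 3/8)

A = (-15, 55/3)
B = (7/8, 3/8)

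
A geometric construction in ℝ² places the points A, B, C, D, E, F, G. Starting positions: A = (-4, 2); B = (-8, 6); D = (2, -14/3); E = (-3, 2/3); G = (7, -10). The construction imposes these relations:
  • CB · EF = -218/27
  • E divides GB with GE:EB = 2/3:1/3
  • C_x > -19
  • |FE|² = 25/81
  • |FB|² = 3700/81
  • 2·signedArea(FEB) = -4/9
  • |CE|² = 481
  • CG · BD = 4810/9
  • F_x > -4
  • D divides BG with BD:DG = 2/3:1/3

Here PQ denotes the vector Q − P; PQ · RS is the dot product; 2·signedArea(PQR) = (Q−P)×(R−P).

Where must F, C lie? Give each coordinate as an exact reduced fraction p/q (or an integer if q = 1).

C = (-18, 50/3)
F = (-10/3, 10/9)

1. F_x = -10/3  [line -16/3·x + -5·y + -110/9 = 0 ∩ |FB|² = 3700/81]
2. F_y = 10/9  [line -16/3·x + -5·y + -110/9 = 0 ∩ |FB|² = 3700/81]
   → F = (-10/3, 10/9)
3. C_x = -18  [CB · EF = -218/27 ∩ CG · BD = 4810/9]
4. C_y = 50/3  [CB · EF = -218/27 ∩ CG · BD = 4810/9]
   → C = (-18, 50/3)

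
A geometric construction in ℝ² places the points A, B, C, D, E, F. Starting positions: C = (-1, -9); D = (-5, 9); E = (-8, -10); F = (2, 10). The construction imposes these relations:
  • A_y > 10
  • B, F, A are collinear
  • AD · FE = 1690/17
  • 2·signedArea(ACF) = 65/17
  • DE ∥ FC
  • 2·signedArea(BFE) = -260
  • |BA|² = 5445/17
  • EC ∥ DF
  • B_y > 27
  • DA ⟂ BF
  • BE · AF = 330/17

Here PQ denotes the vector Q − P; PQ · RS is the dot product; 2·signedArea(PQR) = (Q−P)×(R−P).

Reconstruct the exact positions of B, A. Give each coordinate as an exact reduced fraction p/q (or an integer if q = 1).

A = (32/17, 179/17)
B = (-2, 28)

1. A_x = 32/17  [2·signedArea(ACF) = 65/17 ∩ AD · FE = 1690/17]
2. A_y = 179/17  [2·signedArea(ACF) = 65/17 ∩ AD · FE = 1690/17]
   → A = (32/17, 179/17)
3. B_x = -2  [2·signedArea(BFE) = -260 ∩ B, F, A are collinear]
4. B_y = 28  [2·signedArea(BFE) = -260 ∩ B, F, A are collinear]
   → B = (-2, 28)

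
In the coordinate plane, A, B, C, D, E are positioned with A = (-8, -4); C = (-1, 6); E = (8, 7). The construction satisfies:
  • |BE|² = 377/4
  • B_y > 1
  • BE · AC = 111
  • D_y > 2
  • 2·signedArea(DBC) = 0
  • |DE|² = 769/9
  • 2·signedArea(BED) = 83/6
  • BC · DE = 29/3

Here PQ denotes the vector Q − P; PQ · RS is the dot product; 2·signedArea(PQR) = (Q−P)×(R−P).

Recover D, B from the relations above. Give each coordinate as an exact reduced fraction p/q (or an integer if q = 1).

B = (0, 3/2)
D = (-1/3, 3)

1. B_x = 0  [line -7·x + -10·y + 15 = 0 ∩ |BE|² = 377/4]
2. B_y = 3/2  [line -7·x + -10·y + 15 = 0 ∩ |BE|² = 377/4]
   → B = (0, 3/2)
3. D_x = -1/3  [2·signedArea(DBC) = 0 ∩ 2·signedArea(BED) = 83/6]
4. D_y = 3  [2·signedArea(DBC) = 0 ∩ 2·signedArea(BED) = 83/6]
   → D = (-1/3, 3)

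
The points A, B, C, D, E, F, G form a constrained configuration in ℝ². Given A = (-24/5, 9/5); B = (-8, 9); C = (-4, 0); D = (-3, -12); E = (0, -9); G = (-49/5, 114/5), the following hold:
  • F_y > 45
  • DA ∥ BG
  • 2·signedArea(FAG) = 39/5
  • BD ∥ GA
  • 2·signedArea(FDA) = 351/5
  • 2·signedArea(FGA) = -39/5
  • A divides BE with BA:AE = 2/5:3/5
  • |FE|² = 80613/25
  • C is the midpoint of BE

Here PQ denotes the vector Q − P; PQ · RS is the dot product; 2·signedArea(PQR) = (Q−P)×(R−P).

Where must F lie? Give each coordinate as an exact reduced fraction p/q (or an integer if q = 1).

1. F_x = -78/5  [2·signedArea(FDA) = 351/5 ∩ 2·signedArea(FGA) = -39/5]
2. F_y = 228/5  [2·signedArea(FDA) = 351/5 ∩ 2·signedArea(FGA) = -39/5]
   → F = (-78/5, 228/5)

F = (-78/5, 228/5)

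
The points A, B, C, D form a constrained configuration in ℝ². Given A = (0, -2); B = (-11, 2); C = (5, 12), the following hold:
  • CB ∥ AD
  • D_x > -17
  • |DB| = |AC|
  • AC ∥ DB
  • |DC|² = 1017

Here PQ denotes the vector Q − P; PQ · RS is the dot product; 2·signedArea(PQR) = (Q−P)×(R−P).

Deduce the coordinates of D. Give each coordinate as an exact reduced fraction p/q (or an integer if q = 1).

D = (-16, -12)

1. D_x = -16  [AC ∥ DB ∩ CB ∥ AD]
2. D_y = -12  [AC ∥ DB ∩ CB ∥ AD]
   → D = (-16, -12)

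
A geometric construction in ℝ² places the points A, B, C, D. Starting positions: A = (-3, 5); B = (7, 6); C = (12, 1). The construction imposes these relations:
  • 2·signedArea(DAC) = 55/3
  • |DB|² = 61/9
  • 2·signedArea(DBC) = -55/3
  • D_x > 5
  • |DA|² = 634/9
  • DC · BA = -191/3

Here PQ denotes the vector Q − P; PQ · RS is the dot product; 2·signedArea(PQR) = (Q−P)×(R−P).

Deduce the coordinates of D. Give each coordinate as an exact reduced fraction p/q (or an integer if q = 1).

1. D_x = 16/3  [2·signedArea(DAC) = 55/3 ∩ 2·signedArea(DBC) = -55/3]
2. D_y = 4  [2·signedArea(DAC) = 55/3 ∩ 2·signedArea(DBC) = -55/3]
   → D = (16/3, 4)

D = (16/3, 4)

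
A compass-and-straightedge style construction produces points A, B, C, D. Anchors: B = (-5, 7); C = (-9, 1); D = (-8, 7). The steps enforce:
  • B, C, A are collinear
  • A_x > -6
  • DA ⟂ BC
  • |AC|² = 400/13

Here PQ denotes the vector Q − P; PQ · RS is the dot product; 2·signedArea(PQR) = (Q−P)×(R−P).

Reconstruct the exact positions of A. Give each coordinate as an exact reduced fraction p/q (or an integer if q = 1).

1. A_x = -77/13  [B, C, A are collinear ∩ DA ⟂ BC]
2. A_y = 73/13  [B, C, A are collinear ∩ DA ⟂ BC]
   → A = (-77/13, 73/13)

A = (-77/13, 73/13)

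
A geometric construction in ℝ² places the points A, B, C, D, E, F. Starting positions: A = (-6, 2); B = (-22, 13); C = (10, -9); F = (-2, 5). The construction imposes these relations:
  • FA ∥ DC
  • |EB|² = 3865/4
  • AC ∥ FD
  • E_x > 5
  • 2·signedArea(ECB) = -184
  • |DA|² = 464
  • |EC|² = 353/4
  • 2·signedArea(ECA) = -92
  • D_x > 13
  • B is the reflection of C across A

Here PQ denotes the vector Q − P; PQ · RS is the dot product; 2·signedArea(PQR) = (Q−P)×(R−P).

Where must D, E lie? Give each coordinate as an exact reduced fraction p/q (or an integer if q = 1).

1. D_x = 14  [FA ∥ DC ∩ AC ∥ FD]
2. D_y = -6  [FA ∥ DC ∩ AC ∥ FD]
   → D = (14, -6)
3. E_x = 6  [line -22·x + -32·y + 116 = 0 ∩ |EB|² = 3865/4]
4. E_y = -1/2  [line -22·x + -32·y + 116 = 0 ∩ |EB|² = 3865/4]
   → E = (6, -1/2)

D = (14, -6)
E = (6, -1/2)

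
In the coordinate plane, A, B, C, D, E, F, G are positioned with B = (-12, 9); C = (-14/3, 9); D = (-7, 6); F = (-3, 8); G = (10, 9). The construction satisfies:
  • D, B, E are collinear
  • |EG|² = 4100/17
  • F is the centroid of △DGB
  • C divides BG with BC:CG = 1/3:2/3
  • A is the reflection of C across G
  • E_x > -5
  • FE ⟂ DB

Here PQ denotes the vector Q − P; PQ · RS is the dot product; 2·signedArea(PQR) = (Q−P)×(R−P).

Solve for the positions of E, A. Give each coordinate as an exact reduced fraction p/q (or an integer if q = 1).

1. E_x = -84/17  [D, B, E are collinear ∩ FE ⟂ DB]
2. E_y = 81/17  [D, B, E are collinear ∩ FE ⟂ DB]
   → E = (-84/17, 81/17)
3. A_x = 74/3  [A is the reflection of C across G]
4. A_y = 9  [A is the reflection of C across G]
   → A = (74/3, 9)

A = (74/3, 9)
E = (-84/17, 81/17)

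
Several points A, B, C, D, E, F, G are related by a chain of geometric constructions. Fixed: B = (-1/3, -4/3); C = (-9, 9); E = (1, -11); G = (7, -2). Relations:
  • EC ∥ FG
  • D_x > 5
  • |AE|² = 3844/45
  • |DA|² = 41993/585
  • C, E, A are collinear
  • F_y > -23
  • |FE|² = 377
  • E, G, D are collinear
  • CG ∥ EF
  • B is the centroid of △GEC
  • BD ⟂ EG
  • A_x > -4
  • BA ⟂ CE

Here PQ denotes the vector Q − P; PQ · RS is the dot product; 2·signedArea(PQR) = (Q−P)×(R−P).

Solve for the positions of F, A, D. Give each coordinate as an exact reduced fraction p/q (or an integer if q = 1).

A = (-47/15, -41/15)
D = (197/39, -64/13)
F = (17, -22)

1. F_x = 17  [EC ∥ FG ∩ CG ∥ EF]
2. F_y = -22  [EC ∥ FG ∩ CG ∥ EF]
   → F = (17, -22)
3. A_x = -47/15  [C, E, A are collinear ∩ BA ⟂ CE]
4. A_y = -41/15  [C, E, A are collinear ∩ BA ⟂ CE]
   → A = (-47/15, -41/15)
5. D_x = 197/39  [E, G, D are collinear ∩ BD ⟂ EG]
6. D_y = -64/13  [E, G, D are collinear ∩ BD ⟂ EG]
   → D = (197/39, -64/13)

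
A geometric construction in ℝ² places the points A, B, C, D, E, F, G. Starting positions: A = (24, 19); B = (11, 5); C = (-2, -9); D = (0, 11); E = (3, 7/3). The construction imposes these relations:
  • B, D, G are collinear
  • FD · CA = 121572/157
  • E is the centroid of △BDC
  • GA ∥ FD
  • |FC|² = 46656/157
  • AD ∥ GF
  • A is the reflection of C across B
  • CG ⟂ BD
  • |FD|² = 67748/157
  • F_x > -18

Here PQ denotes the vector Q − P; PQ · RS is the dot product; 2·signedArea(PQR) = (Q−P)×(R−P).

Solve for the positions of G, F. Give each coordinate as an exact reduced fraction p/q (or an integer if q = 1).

1. G_x = 1078/157  [B, D, G are collinear ∩ CG ⟂ BD]
2. G_y = 1139/157  [B, D, G are collinear ∩ CG ⟂ BD]
   → G = (1078/157, 1139/157)
3. F_x = -2690/157  [GA ∥ FD ∩ AD ∥ GF]
4. F_y = -117/157  [GA ∥ FD ∩ AD ∥ GF]
   → F = (-2690/157, -117/157)

F = (-2690/157, -117/157)
G = (1078/157, 1139/157)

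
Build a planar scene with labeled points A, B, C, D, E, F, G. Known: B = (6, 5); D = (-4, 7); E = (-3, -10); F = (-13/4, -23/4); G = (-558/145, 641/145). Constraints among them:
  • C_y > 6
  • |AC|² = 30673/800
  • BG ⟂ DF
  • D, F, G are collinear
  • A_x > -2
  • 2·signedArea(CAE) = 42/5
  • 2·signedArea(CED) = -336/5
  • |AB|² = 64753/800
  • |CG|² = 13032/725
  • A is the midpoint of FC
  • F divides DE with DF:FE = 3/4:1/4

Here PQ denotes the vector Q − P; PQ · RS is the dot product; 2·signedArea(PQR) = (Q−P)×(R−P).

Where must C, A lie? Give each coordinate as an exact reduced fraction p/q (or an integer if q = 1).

1. C_x = 0  [line -17·x + -1·y + 31/5 = 0 ∩ |CG|² = 13032/725]
2. C_y = 31/5  [line -17·x + -1·y + 31/5 = 0 ∩ |CG|² = 13032/725]
   → C = (0, 31/5)
3. A_x = -13/8  [A is the midpoint of FC]
4. A_y = 9/40  [A is the midpoint of FC]
   → A = (-13/8, 9/40)

A = (-13/8, 9/40)
C = (0, 31/5)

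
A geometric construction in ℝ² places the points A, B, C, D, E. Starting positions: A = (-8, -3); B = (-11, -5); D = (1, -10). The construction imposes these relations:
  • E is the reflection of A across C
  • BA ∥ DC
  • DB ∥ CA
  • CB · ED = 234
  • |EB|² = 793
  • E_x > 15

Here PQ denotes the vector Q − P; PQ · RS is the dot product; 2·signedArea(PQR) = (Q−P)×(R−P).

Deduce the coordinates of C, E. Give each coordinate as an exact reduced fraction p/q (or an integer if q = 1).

C = (4, -8)
E = (16, -13)

1. C_x = 4  [DB ∥ CA ∩ BA ∥ DC]
2. C_y = -8  [DB ∥ CA ∩ BA ∥ DC]
   → C = (4, -8)
3. E_x = 16  [E is the reflection of A across C]
4. E_y = -13  [E is the reflection of A across C]
   → E = (16, -13)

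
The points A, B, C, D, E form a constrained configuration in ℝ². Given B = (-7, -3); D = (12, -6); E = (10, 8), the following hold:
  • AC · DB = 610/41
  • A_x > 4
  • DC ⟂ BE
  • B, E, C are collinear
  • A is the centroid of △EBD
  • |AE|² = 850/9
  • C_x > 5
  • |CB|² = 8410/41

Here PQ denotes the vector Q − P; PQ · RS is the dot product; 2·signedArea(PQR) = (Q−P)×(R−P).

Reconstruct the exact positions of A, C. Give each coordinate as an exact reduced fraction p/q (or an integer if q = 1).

1. A_x = 5  [A is the centroid of △EBD]
2. A_y = -1/3  [A is the centroid of △EBD]
   → A = (5, -1/3)
3. C_x = 206/41  [B, E, C are collinear ∩ DC ⟂ BE]
4. C_y = 196/41  [B, E, C are collinear ∩ DC ⟂ BE]
   → C = (206/41, 196/41)

A = (5, -1/3)
C = (206/41, 196/41)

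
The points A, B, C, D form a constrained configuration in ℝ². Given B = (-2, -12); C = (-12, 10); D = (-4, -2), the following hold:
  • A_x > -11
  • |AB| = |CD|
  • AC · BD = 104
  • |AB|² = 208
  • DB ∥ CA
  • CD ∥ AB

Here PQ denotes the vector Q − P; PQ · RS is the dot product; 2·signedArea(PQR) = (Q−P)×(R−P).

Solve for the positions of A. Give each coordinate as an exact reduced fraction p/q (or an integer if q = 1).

A = (-10, 0)

1. A_x = -10  [CD ∥ AB ∩ DB ∥ CA]
2. A_y = 0  [CD ∥ AB ∩ DB ∥ CA]
   → A = (-10, 0)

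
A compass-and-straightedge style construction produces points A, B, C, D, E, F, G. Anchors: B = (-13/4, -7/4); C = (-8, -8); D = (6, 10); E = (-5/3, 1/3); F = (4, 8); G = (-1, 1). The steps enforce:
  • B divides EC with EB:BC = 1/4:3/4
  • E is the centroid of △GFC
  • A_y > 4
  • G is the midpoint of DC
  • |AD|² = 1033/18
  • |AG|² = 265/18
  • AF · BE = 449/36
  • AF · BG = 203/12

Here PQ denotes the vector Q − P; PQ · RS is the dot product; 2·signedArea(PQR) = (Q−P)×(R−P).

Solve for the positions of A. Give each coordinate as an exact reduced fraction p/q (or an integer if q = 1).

1. A_x = 7/6  [AF · BG = 203/12 ∩ AF · BE = 449/36]
2. A_y = 25/6  [AF · BG = 203/12 ∩ AF · BE = 449/36]
   → A = (7/6, 25/6)

A = (7/6, 25/6)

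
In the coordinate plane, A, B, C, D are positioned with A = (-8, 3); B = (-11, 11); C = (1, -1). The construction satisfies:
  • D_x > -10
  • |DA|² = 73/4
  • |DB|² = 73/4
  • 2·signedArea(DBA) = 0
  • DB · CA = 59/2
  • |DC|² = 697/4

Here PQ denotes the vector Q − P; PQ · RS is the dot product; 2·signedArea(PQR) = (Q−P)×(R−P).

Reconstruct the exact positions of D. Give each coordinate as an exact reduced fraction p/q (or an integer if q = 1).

D = (-19/2, 7)

1. D_x = -19/2  [2·signedArea(DBA) = 0 ∩ DB · CA = 59/2]
2. D_y = 7  [2·signedArea(DBA) = 0 ∩ DB · CA = 59/2]
   → D = (-19/2, 7)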